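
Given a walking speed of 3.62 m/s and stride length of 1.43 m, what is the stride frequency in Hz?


f = v / stride_length
f = 3.62 / 1.43
f = 2.5315


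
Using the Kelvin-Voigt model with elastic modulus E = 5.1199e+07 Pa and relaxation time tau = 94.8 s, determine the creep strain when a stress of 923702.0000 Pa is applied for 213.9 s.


epsilon(t) = (sigma/E) * (1 - exp(-t/tau))
sigma/E = 923702.0000 / 5.1199e+07 = 0.0180
exp(-t/tau) = exp(-213.9 / 94.8) = 0.1047
epsilon = 0.0180 * (1 - 0.1047)
epsilon = 0.0162


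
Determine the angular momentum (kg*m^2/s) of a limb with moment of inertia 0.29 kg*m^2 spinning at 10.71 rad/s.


L = I * omega
L = 0.29 * 10.71
L = 3.1059


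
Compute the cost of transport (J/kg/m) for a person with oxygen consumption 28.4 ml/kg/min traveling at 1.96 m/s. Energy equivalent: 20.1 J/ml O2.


Power per kg = VO2 * 20.1 / 60
Power per kg = 28.4 * 20.1 / 60 = 9.5140 W/kg
Cost = power_per_kg / speed
Cost = 9.5140 / 1.96
Cost = 4.8541


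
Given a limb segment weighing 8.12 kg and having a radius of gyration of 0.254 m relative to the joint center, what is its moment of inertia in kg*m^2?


I = m * k^2
I = 8.12 * 0.254^2
k^2 = 0.0645
I = 0.5239


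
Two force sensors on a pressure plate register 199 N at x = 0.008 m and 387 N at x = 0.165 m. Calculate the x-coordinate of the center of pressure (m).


COP_x = (F1*x1 + F2*x2) / (F1 + F2)
COP_x = (199*0.008 + 387*0.165) / (199 + 387)
Numerator = 65.4470
Denominator = 586
COP_x = 0.1117


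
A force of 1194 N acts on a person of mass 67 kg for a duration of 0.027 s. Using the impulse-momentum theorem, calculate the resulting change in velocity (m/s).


J = F * dt = 1194 * 0.027 = 32.2380 N*s
delta_v = J / m
delta_v = 32.2380 / 67
delta_v = 0.4812


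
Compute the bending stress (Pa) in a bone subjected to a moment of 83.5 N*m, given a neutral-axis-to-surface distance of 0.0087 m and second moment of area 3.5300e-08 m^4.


sigma = M * c / I
sigma = 83.5 * 0.0087 / 3.5300e-08
M * c = 0.7264
sigma = 2.0579e+07


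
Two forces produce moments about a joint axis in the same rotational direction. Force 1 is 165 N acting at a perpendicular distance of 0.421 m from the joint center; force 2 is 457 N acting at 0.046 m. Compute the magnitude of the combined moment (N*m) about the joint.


M = F1 * d1 + F2 * d2
M = 165 * 0.421 + 457 * 0.046
M = 69.4650 + 21.0220
M = 90.4870


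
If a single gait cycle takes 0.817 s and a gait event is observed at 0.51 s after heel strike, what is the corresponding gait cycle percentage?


pct = (event_time / cycle_time) * 100
pct = (0.51 / 0.817) * 100
ratio = 0.6242
pct = 62.4235


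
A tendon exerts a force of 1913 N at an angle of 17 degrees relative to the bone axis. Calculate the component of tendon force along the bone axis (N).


F_eff = F_tendon * cos(theta)
theta = 17 deg = 0.2967 rad
cos(theta) = 0.9563
F_eff = 1913 * 0.9563
F_eff = 1829.4110


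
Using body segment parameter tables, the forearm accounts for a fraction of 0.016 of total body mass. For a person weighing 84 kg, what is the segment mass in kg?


m_segment = body_mass * fraction
m_segment = 84 * 0.016
m_segment = 1.3440


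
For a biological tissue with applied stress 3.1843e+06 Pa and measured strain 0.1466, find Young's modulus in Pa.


E = stress / strain
E = 3.1843e+06 / 0.1466
E = 2.1721e+07


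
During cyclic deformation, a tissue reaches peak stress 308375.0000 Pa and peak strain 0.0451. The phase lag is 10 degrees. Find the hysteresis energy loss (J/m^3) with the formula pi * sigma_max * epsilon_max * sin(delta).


E_loss = pi * sigma_max * epsilon_max * sin(delta)
delta = 10 deg = 0.1745 rad
sin(delta) = 0.1736
E_loss = pi * 308375.0000 * 0.0451 * 0.1736
E_loss = 7587.1000


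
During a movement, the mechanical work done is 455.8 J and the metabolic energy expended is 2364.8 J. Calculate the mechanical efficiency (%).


eta = (W_mech / E_meta) * 100
eta = (455.8 / 2364.8) * 100
ratio = 0.1927
eta = 19.2744


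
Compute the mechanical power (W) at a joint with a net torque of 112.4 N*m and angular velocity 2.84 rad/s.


P = M * omega
P = 112.4 * 2.84
P = 319.2160


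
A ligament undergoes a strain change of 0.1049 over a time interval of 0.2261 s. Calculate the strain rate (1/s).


strain_rate = delta_strain / delta_t
strain_rate = 0.1049 / 0.2261
strain_rate = 0.4640


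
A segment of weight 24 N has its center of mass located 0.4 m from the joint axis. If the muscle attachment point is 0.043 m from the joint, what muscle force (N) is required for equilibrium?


F_muscle = W * d_load / d_muscle
F_muscle = 24 * 0.4 / 0.043
Numerator = 9.6000
F_muscle = 223.2558


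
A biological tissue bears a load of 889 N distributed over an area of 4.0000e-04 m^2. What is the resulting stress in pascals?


stress = F / A
stress = 889 / 4.0000e-04
stress = 2.2225e+06


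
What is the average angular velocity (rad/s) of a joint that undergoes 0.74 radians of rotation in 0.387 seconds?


omega = delta_theta / delta_t
omega = 0.74 / 0.387
omega = 1.9121


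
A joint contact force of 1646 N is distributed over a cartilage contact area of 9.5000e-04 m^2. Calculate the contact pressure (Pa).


P = F / A
P = 1646 / 9.5000e-04
P = 1.7326e+06


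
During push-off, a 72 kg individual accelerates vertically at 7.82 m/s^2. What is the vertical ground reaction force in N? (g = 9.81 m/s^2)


GRF = m * (g + a)
GRF = 72 * (9.81 + 7.82)
GRF = 72 * 17.6300
GRF = 1269.3600


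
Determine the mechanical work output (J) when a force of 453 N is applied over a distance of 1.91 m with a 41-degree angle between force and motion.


W = F * d * cos(theta)
theta = 41 deg = 0.7156 rad
cos(theta) = 0.7547
W = 453 * 1.91 * 0.7547
W = 652.9974


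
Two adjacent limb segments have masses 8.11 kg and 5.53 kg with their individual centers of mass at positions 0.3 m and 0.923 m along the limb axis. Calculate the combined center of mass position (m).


COM = (m1*x1 + m2*x2) / (m1 + m2)
COM = (8.11*0.3 + 5.53*0.923) / (8.11 + 5.53)
Numerator = 7.5372
Denominator = 13.6400
COM = 0.5526


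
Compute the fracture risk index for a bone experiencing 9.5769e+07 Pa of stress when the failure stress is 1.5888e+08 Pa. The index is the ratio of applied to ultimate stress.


FRI = applied / ultimate
FRI = 9.5769e+07 / 1.5888e+08
FRI = 0.6028


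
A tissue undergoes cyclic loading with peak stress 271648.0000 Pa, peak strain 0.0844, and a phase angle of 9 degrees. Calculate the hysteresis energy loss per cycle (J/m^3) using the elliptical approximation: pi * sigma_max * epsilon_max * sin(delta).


E_loss = pi * sigma_max * epsilon_max * sin(delta)
delta = 9 deg = 0.1571 rad
sin(delta) = 0.1564
E_loss = pi * 271648.0000 * 0.0844 * 0.1564
E_loss = 11267.5961


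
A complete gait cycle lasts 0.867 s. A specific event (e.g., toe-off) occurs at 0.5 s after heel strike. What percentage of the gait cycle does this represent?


pct = (event_time / cycle_time) * 100
pct = (0.5 / 0.867) * 100
ratio = 0.5767
pct = 57.6701


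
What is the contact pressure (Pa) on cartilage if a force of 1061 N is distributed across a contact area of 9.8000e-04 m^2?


P = F / A
P = 1061 / 9.8000e-04
P = 1.0827e+06


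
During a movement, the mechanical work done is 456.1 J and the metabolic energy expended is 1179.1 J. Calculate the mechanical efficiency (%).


eta = (W_mech / E_meta) * 100
eta = (456.1 / 1179.1) * 100
ratio = 0.3868
eta = 38.6820


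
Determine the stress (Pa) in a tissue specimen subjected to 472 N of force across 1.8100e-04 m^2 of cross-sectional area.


stress = F / A
stress = 472 / 1.8100e-04
stress = 2.6077e+06


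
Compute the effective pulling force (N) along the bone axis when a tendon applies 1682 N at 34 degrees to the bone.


F_eff = F_tendon * cos(theta)
theta = 34 deg = 0.5934 rad
cos(theta) = 0.8290
F_eff = 1682 * 0.8290
F_eff = 1394.4412


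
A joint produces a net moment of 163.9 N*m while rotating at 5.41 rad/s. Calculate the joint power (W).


P = M * omega
P = 163.9 * 5.41
P = 886.6990


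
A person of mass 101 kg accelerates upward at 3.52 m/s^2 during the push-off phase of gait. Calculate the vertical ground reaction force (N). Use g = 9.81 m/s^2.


GRF = m * (g + a)
GRF = 101 * (9.81 + 3.52)
GRF = 101 * 13.3300
GRF = 1346.3300


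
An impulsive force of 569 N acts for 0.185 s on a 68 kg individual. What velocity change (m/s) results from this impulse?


J = F * dt = 569 * 0.185 = 105.2650 N*s
delta_v = J / m
delta_v = 105.2650 / 68
delta_v = 1.5480


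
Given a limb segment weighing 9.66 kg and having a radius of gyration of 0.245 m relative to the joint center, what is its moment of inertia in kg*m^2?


I = m * k^2
I = 9.66 * 0.245^2
k^2 = 0.0600
I = 0.5798


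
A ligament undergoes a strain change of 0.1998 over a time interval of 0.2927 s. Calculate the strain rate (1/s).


strain_rate = delta_strain / delta_t
strain_rate = 0.1998 / 0.2927
strain_rate = 0.6826


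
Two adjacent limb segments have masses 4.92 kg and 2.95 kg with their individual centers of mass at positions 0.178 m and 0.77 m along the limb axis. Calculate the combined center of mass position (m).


COM = (m1*x1 + m2*x2) / (m1 + m2)
COM = (4.92*0.178 + 2.95*0.77) / (4.92 + 2.95)
Numerator = 3.1473
Denominator = 7.8700
COM = 0.3999


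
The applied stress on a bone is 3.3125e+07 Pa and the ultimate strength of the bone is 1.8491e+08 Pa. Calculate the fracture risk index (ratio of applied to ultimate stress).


FRI = applied / ultimate
FRI = 3.3125e+07 / 1.8491e+08
FRI = 0.1791


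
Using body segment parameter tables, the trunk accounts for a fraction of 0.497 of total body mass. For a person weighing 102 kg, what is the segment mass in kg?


m_segment = body_mass * fraction
m_segment = 102 * 0.497
m_segment = 50.6940


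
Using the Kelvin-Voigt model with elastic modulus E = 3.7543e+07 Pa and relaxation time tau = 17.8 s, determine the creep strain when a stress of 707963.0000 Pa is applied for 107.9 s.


epsilon(t) = (sigma/E) * (1 - exp(-t/tau))
sigma/E = 707963.0000 / 3.7543e+07 = 0.0189
exp(-t/tau) = exp(-107.9 / 17.8) = 0.0023
epsilon = 0.0189 * (1 - 0.0023)
epsilon = 0.0188


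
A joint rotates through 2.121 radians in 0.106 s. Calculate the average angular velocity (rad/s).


omega = delta_theta / delta_t
omega = 2.121 / 0.106
omega = 20.0094


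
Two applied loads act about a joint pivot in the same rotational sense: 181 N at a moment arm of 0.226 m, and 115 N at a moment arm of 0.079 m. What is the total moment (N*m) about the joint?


M = F1 * d1 + F2 * d2
M = 181 * 0.226 + 115 * 0.079
M = 40.9060 + 9.0850
M = 49.9910


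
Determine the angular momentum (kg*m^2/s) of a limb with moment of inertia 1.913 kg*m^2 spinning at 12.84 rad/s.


L = I * omega
L = 1.913 * 12.84
L = 24.5629


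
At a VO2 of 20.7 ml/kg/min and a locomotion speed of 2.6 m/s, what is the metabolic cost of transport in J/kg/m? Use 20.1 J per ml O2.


Power per kg = VO2 * 20.1 / 60
Power per kg = 20.7 * 20.1 / 60 = 6.9345 W/kg
Cost = power_per_kg / speed
Cost = 6.9345 / 2.6
Cost = 2.6671


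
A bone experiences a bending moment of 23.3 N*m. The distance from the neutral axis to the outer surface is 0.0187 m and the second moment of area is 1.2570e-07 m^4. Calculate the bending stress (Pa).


sigma = M * c / I
sigma = 23.3 * 0.0187 / 1.2570e-07
M * c = 0.4357
sigma = 3.4663e+06


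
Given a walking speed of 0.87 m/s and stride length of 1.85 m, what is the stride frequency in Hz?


f = v / stride_length
f = 0.87 / 1.85
f = 0.4703


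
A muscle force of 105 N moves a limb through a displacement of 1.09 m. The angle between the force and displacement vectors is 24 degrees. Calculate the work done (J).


W = F * d * cos(theta)
theta = 24 deg = 0.4189 rad
cos(theta) = 0.9135
W = 105 * 1.09 * 0.9135
W = 104.5553


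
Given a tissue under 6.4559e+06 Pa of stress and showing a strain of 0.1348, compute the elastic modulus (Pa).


E = stress / strain
E = 6.4559e+06 / 0.1348
E = 4.7892e+07


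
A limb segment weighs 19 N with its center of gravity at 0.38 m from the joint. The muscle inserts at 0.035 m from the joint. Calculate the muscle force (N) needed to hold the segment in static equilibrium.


F_muscle = W * d_load / d_muscle
F_muscle = 19 * 0.38 / 0.035
Numerator = 7.2200
F_muscle = 206.2857


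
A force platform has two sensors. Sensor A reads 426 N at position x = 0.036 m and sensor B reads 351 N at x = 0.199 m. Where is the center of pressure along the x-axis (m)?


COP_x = (F1*x1 + F2*x2) / (F1 + F2)
COP_x = (426*0.036 + 351*0.199) / (426 + 351)
Numerator = 85.1850
Denominator = 777
COP_x = 0.1096


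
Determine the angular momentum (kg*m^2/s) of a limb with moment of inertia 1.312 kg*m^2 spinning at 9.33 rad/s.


L = I * omega
L = 1.312 * 9.33
L = 12.2410


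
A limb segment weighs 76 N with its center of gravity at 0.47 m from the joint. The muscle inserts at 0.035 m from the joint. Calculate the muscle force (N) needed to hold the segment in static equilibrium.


F_muscle = W * d_load / d_muscle
F_muscle = 76 * 0.47 / 0.035
Numerator = 35.7200
F_muscle = 1020.5714


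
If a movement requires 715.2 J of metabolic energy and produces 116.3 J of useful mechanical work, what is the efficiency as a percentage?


eta = (W_mech / E_meta) * 100
eta = (116.3 / 715.2) * 100
ratio = 0.1626
eta = 16.2612


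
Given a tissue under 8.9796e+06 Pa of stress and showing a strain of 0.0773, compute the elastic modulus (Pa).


E = stress / strain
E = 8.9796e+06 / 0.0773
E = 1.1617e+08


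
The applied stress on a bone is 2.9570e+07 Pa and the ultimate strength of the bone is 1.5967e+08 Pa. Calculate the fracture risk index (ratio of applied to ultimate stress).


FRI = applied / ultimate
FRI = 2.9570e+07 / 1.5967e+08
FRI = 0.1852


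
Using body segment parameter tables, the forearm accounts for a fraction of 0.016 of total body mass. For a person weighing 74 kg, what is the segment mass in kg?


m_segment = body_mass * fraction
m_segment = 74 * 0.016
m_segment = 1.1840


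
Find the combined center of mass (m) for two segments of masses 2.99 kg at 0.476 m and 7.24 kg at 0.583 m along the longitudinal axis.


COM = (m1*x1 + m2*x2) / (m1 + m2)
COM = (2.99*0.476 + 7.24*0.583) / (2.99 + 7.24)
Numerator = 5.6442
Denominator = 10.2300
COM = 0.5517


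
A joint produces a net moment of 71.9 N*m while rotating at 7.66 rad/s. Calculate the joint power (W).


P = M * omega
P = 71.9 * 7.66
P = 550.7540


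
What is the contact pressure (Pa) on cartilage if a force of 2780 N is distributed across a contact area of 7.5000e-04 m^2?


P = F / A
P = 2780 / 7.5000e-04
P = 3.7067e+06


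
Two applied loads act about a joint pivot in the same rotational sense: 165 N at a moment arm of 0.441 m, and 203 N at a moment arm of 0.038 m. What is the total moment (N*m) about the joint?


M = F1 * d1 + F2 * d2
M = 165 * 0.441 + 203 * 0.038
M = 72.7650 + 7.7140
M = 80.4790


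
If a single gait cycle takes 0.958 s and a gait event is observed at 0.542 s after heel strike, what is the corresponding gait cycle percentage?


pct = (event_time / cycle_time) * 100
pct = (0.542 / 0.958) * 100
ratio = 0.5658
pct = 56.5762


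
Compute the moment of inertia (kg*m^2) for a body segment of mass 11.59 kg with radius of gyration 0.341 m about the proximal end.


I = m * k^2
I = 11.59 * 0.341^2
k^2 = 0.1163
I = 1.3477


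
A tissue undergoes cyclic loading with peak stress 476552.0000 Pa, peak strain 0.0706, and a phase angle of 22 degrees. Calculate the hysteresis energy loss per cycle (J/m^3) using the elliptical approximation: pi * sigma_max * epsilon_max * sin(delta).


E_loss = pi * sigma_max * epsilon_max * sin(delta)
delta = 22 deg = 0.3840 rad
sin(delta) = 0.3746
E_loss = pi * 476552.0000 * 0.0706 * 0.3746
E_loss = 39594.9945


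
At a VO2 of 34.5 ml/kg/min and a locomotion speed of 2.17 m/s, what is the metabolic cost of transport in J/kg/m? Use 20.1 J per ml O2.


Power per kg = VO2 * 20.1 / 60
Power per kg = 34.5 * 20.1 / 60 = 11.5575 W/kg
Cost = power_per_kg / speed
Cost = 11.5575 / 2.17
Cost = 5.3260


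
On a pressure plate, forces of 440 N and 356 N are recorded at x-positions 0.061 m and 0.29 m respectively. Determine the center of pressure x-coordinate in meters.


COP_x = (F1*x1 + F2*x2) / (F1 + F2)
COP_x = (440*0.061 + 356*0.29) / (440 + 356)
Numerator = 130.0800
Denominator = 796
COP_x = 0.1634


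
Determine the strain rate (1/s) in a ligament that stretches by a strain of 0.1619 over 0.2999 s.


strain_rate = delta_strain / delta_t
strain_rate = 0.1619 / 0.2999
strain_rate = 0.5398


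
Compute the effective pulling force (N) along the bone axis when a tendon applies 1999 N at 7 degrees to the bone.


F_eff = F_tendon * cos(theta)
theta = 7 deg = 0.1222 rad
cos(theta) = 0.9925
F_eff = 1999 * 0.9925
F_eff = 1984.0998


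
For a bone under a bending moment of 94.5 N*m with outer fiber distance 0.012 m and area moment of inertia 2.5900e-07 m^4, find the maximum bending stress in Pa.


sigma = M * c / I
sigma = 94.5 * 0.012 / 2.5900e-07
M * c = 1.1340
sigma = 4.3784e+06


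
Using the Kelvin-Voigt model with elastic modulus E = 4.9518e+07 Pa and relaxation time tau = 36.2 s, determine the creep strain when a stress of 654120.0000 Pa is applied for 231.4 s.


epsilon(t) = (sigma/E) * (1 - exp(-t/tau))
sigma/E = 654120.0000 / 4.9518e+07 = 0.0132
exp(-t/tau) = exp(-231.4 / 36.2) = 0.0017
epsilon = 0.0132 * (1 - 0.0017)
epsilon = 0.0132


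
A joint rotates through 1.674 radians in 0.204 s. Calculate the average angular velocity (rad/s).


omega = delta_theta / delta_t
omega = 1.674 / 0.204
omega = 8.2059


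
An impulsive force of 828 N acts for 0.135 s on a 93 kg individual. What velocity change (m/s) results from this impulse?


J = F * dt = 828 * 0.135 = 111.7800 N*s
delta_v = J / m
delta_v = 111.7800 / 93
delta_v = 1.2019


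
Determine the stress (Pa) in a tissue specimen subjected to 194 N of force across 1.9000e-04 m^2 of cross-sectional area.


stress = F / A
stress = 194 / 1.9000e-04
stress = 1.0211e+06


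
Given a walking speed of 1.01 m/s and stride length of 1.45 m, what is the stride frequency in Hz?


f = v / stride_length
f = 1.01 / 1.45
f = 0.6966


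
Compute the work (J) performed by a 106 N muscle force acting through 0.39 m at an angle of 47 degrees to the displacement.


W = F * d * cos(theta)
theta = 47 deg = 0.8203 rad
cos(theta) = 0.6820
W = 106 * 0.39 * 0.6820
W = 28.1938


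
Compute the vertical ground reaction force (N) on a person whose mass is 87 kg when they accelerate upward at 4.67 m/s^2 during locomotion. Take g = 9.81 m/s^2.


GRF = m * (g + a)
GRF = 87 * (9.81 + 4.67)
GRF = 87 * 14.4800
GRF = 1259.7600


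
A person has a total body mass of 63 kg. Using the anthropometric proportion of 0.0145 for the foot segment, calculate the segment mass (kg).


m_segment = body_mass * fraction
m_segment = 63 * 0.0145
m_segment = 0.9135


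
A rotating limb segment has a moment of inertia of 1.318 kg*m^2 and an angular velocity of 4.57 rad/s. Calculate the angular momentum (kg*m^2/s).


L = I * omega
L = 1.318 * 4.57
L = 6.0233


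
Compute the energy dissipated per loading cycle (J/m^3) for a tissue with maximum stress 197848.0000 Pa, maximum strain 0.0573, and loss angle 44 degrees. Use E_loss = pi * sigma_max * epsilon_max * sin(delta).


E_loss = pi * sigma_max * epsilon_max * sin(delta)
delta = 44 deg = 0.7679 rad
sin(delta) = 0.6947
E_loss = pi * 197848.0000 * 0.0573 * 0.6947
E_loss = 24740.4408


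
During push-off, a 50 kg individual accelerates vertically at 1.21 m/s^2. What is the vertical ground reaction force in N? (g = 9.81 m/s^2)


GRF = m * (g + a)
GRF = 50 * (9.81 + 1.21)
GRF = 50 * 11.0200
GRF = 551.0000


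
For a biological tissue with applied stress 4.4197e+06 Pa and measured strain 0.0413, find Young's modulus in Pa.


E = stress / strain
E = 4.4197e+06 / 0.0413
E = 1.0701e+08


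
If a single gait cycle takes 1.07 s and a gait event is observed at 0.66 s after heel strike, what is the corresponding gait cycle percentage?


pct = (event_time / cycle_time) * 100
pct = (0.66 / 1.07) * 100
ratio = 0.6168
pct = 61.6822


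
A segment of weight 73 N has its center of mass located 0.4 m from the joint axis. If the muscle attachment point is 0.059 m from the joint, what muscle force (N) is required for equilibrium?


F_muscle = W * d_load / d_muscle
F_muscle = 73 * 0.4 / 0.059
Numerator = 29.2000
F_muscle = 494.9153


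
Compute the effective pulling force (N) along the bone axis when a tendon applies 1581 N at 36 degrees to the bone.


F_eff = F_tendon * cos(theta)
theta = 36 deg = 0.6283 rad
cos(theta) = 0.8090
F_eff = 1581 * 0.8090
F_eff = 1279.0559


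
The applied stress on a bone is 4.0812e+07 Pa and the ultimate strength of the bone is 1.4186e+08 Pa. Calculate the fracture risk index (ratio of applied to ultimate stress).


FRI = applied / ultimate
FRI = 4.0812e+07 / 1.4186e+08
FRI = 0.2877


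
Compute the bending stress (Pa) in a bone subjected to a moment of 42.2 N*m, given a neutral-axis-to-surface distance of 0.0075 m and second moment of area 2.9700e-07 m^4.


sigma = M * c / I
sigma = 42.2 * 0.0075 / 2.9700e-07
M * c = 0.3165
sigma = 1.0657e+06


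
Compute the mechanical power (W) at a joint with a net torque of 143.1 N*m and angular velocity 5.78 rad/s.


P = M * omega
P = 143.1 * 5.78
P = 827.1180


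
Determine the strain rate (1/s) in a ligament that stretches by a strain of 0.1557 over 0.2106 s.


strain_rate = delta_strain / delta_t
strain_rate = 0.1557 / 0.2106
strain_rate = 0.7393


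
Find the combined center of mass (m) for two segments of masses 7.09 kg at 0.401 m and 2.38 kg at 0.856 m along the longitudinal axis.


COM = (m1*x1 + m2*x2) / (m1 + m2)
COM = (7.09*0.401 + 2.38*0.856) / (7.09 + 2.38)
Numerator = 4.8804
Denominator = 9.4700
COM = 0.5154


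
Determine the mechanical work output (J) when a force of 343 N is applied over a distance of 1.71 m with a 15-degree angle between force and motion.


W = F * d * cos(theta)
theta = 15 deg = 0.2618 rad
cos(theta) = 0.9659
W = 343 * 1.71 * 0.9659
W = 566.5445


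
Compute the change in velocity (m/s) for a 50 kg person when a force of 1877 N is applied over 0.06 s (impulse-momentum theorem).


J = F * dt = 1877 * 0.06 = 112.6200 N*s
delta_v = J / m
delta_v = 112.6200 / 50
delta_v = 2.2524


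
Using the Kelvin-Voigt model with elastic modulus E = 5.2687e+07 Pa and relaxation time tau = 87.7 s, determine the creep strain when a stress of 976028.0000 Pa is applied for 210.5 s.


epsilon(t) = (sigma/E) * (1 - exp(-t/tau))
sigma/E = 976028.0000 / 5.2687e+07 = 0.0185
exp(-t/tau) = exp(-210.5 / 87.7) = 0.0907
epsilon = 0.0185 * (1 - 0.0907)
epsilon = 0.0168


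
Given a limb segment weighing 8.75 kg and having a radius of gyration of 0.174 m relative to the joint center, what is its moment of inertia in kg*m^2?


I = m * k^2
I = 8.75 * 0.174^2
k^2 = 0.0303
I = 0.2649


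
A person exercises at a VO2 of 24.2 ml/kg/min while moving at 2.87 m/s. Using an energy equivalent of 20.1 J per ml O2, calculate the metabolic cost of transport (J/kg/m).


Power per kg = VO2 * 20.1 / 60
Power per kg = 24.2 * 20.1 / 60 = 8.1070 W/kg
Cost = power_per_kg / speed
Cost = 8.1070 / 2.87
Cost = 2.8247


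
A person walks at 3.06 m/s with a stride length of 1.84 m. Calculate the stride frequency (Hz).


f = v / stride_length
f = 3.06 / 1.84
f = 1.6630


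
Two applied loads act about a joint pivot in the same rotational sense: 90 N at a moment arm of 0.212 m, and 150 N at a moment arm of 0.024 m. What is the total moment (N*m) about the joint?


M = F1 * d1 + F2 * d2
M = 90 * 0.212 + 150 * 0.024
M = 19.0800 + 3.6000
M = 22.6800


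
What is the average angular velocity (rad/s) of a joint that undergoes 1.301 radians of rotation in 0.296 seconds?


omega = delta_theta / delta_t
omega = 1.301 / 0.296
omega = 4.3953


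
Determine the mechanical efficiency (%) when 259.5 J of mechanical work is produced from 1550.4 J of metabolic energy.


eta = (W_mech / E_meta) * 100
eta = (259.5 / 1550.4) * 100
ratio = 0.1674
eta = 16.7376


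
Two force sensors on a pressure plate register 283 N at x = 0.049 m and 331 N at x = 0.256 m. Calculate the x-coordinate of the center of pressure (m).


COP_x = (F1*x1 + F2*x2) / (F1 + F2)
COP_x = (283*0.049 + 331*0.256) / (283 + 331)
Numerator = 98.6030
Denominator = 614
COP_x = 0.1606


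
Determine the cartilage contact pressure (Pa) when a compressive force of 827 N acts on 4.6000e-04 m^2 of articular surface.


P = F / A
P = 827 / 4.6000e-04
P = 1.7978e+06


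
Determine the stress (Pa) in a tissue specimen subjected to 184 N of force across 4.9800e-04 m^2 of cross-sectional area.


stress = F / A
stress = 184 / 4.9800e-04
stress = 369477.9116


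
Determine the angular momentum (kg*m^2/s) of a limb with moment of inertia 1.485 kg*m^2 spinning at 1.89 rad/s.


L = I * omega
L = 1.485 * 1.89
L = 2.8066


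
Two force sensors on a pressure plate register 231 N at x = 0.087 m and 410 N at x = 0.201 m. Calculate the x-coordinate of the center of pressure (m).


COP_x = (F1*x1 + F2*x2) / (F1 + F2)
COP_x = (231*0.087 + 410*0.201) / (231 + 410)
Numerator = 102.5070
Denominator = 641
COP_x = 0.1599


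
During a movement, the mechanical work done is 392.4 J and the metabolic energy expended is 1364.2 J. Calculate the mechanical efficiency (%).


eta = (W_mech / E_meta) * 100
eta = (392.4 / 1364.2) * 100
ratio = 0.2876
eta = 28.7641


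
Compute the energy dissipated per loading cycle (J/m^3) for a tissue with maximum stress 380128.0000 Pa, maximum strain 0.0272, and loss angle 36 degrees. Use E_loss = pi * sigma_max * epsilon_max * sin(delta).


E_loss = pi * sigma_max * epsilon_max * sin(delta)
delta = 36 deg = 0.6283 rad
sin(delta) = 0.5878
E_loss = pi * 380128.0000 * 0.0272 * 0.5878
E_loss = 19092.6989


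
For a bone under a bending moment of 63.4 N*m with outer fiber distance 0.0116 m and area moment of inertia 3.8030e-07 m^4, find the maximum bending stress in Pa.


sigma = M * c / I
sigma = 63.4 * 0.0116 / 3.8030e-07
M * c = 0.7354
sigma = 1.9338e+06


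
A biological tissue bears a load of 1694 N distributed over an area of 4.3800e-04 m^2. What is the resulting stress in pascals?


stress = F / A
stress = 1694 / 4.3800e-04
stress = 3.8676e+06


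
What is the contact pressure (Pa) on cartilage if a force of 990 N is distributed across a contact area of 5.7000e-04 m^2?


P = F / A
P = 990 / 5.7000e-04
P = 1.7368e+06


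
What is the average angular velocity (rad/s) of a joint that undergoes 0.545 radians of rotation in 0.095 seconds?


omega = delta_theta / delta_t
omega = 0.545 / 0.095
omega = 5.7368


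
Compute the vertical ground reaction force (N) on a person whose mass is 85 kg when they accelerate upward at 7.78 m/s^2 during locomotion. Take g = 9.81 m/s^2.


GRF = m * (g + a)
GRF = 85 * (9.81 + 7.78)
GRF = 85 * 17.5900
GRF = 1495.1500


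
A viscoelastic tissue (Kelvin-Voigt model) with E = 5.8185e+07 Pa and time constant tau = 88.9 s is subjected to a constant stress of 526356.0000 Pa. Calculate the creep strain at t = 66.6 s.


epsilon(t) = (sigma/E) * (1 - exp(-t/tau))
sigma/E = 526356.0000 / 5.8185e+07 = 0.0090
exp(-t/tau) = exp(-66.6 / 88.9) = 0.4728
epsilon = 0.0090 * (1 - 0.4728)
epsilon = 0.0048


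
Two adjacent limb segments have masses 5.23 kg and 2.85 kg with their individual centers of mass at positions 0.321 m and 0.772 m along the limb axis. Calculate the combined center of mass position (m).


COM = (m1*x1 + m2*x2) / (m1 + m2)
COM = (5.23*0.321 + 2.85*0.772) / (5.23 + 2.85)
Numerator = 3.8790
Denominator = 8.0800
COM = 0.4801


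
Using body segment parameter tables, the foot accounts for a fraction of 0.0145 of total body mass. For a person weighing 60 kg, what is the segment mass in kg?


m_segment = body_mass * fraction
m_segment = 60 * 0.0145
m_segment = 0.8700


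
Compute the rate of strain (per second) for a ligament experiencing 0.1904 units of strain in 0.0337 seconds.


strain_rate = delta_strain / delta_t
strain_rate = 0.1904 / 0.0337
strain_rate = 5.6499


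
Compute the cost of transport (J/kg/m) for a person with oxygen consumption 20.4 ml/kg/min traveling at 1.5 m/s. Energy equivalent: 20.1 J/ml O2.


Power per kg = VO2 * 20.1 / 60
Power per kg = 20.4 * 20.1 / 60 = 6.8340 W/kg
Cost = power_per_kg / speed
Cost = 6.8340 / 1.5
Cost = 4.5560


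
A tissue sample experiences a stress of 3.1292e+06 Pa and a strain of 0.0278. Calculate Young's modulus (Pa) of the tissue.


E = stress / strain
E = 3.1292e+06 / 0.0278
E = 1.1256e+08


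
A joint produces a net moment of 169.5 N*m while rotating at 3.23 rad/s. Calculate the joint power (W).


P = M * omega
P = 169.5 * 3.23
P = 547.4850


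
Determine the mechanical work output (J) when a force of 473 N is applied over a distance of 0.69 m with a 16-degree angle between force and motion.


W = F * d * cos(theta)
theta = 16 deg = 0.2793 rad
cos(theta) = 0.9613
W = 473 * 0.69 * 0.9613
W = 313.7270


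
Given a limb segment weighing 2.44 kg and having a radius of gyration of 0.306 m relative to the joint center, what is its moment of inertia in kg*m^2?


I = m * k^2
I = 2.44 * 0.306^2
k^2 = 0.0936
I = 0.2285


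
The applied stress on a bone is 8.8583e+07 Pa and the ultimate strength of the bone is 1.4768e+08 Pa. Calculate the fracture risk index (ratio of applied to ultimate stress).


FRI = applied / ultimate
FRI = 8.8583e+07 / 1.4768e+08
FRI = 0.5998


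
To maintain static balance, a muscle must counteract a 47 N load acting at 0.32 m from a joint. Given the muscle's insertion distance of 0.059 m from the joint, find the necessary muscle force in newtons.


F_muscle = W * d_load / d_muscle
F_muscle = 47 * 0.32 / 0.059
Numerator = 15.0400
F_muscle = 254.9153


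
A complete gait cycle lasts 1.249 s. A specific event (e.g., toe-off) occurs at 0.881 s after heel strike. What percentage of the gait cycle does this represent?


pct = (event_time / cycle_time) * 100
pct = (0.881 / 1.249) * 100
ratio = 0.7054
pct = 70.5364


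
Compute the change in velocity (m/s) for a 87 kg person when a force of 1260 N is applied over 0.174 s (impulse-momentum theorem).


J = F * dt = 1260 * 0.174 = 219.2400 N*s
delta_v = J / m
delta_v = 219.2400 / 87
delta_v = 2.5200


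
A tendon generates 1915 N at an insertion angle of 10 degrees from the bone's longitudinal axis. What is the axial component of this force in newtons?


F_eff = F_tendon * cos(theta)
theta = 10 deg = 0.1745 rad
cos(theta) = 0.9848
F_eff = 1915 * 0.9848
F_eff = 1885.9068


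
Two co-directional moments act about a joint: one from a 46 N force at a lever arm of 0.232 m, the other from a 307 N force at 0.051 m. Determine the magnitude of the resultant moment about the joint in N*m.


M = F1 * d1 + F2 * d2
M = 46 * 0.232 + 307 * 0.051
M = 10.6720 + 15.6570
M = 26.3290


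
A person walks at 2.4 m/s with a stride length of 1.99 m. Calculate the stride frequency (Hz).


f = v / stride_length
f = 2.4 / 1.99
f = 1.2060


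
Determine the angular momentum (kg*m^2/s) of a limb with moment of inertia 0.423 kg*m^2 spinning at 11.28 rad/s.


L = I * omega
L = 0.423 * 11.28
L = 4.7714


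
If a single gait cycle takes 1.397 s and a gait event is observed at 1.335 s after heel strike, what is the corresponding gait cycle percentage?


pct = (event_time / cycle_time) * 100
pct = (1.335 / 1.397) * 100
ratio = 0.9556
pct = 95.5619


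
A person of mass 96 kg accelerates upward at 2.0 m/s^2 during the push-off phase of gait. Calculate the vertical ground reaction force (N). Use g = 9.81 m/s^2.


GRF = m * (g + a)
GRF = 96 * (9.81 + 2.0)
GRF = 96 * 11.8100
GRF = 1133.7600


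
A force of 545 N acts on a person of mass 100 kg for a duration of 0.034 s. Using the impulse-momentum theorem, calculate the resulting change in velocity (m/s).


J = F * dt = 545 * 0.034 = 18.5300 N*s
delta_v = J / m
delta_v = 18.5300 / 100
delta_v = 0.1853


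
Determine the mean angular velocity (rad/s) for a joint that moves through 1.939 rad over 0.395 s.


omega = delta_theta / delta_t
omega = 1.939 / 0.395
omega = 4.9089


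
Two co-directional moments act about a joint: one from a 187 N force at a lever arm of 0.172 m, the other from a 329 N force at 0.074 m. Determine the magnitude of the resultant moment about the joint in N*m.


M = F1 * d1 + F2 * d2
M = 187 * 0.172 + 329 * 0.074
M = 32.1640 + 24.3460
M = 56.5100


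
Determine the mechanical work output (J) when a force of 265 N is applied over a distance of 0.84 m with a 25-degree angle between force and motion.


W = F * d * cos(theta)
theta = 25 deg = 0.4363 rad
cos(theta) = 0.9063
W = 265 * 0.84 * 0.9063
W = 201.7441


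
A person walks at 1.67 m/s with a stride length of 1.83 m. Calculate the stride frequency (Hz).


f = v / stride_length
f = 1.67 / 1.83
f = 0.9126


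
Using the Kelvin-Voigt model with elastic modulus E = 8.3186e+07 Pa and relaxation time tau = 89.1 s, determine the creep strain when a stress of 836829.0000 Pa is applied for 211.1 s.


epsilon(t) = (sigma/E) * (1 - exp(-t/tau))
sigma/E = 836829.0000 / 8.3186e+07 = 0.0101
exp(-t/tau) = exp(-211.1 / 89.1) = 0.0936
epsilon = 0.0101 * (1 - 0.0936)
epsilon = 0.0091


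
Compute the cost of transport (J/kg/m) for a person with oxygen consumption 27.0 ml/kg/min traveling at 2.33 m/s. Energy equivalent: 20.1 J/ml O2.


Power per kg = VO2 * 20.1 / 60
Power per kg = 27.0 * 20.1 / 60 = 9.0450 W/kg
Cost = power_per_kg / speed
Cost = 9.0450 / 2.33
Cost = 3.8820


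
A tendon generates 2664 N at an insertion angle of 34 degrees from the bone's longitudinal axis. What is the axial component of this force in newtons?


F_eff = F_tendon * cos(theta)
theta = 34 deg = 0.5934 rad
cos(theta) = 0.8290
F_eff = 2664 * 0.8290
F_eff = 2208.5561


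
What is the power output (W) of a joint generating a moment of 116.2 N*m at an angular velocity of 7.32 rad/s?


P = M * omega
P = 116.2 * 7.32
P = 850.5840


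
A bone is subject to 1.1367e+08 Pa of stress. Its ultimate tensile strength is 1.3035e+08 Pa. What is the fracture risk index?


FRI = applied / ultimate
FRI = 1.1367e+08 / 1.3035e+08
FRI = 0.8720


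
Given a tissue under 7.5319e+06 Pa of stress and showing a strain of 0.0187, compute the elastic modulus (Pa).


E = stress / strain
E = 7.5319e+06 / 0.0187
E = 4.0278e+08


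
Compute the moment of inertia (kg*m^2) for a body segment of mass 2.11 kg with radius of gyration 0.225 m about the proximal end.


I = m * k^2
I = 2.11 * 0.225^2
k^2 = 0.0506
I = 0.1068


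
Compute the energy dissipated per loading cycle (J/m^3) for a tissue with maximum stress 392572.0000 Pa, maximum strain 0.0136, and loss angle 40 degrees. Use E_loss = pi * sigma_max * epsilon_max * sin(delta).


E_loss = pi * sigma_max * epsilon_max * sin(delta)
delta = 40 deg = 0.6981 rad
sin(delta) = 0.6428
E_loss = pi * 392572.0000 * 0.0136 * 0.6428
E_loss = 10781.4109


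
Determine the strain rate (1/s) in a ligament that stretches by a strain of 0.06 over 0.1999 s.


strain_rate = delta_strain / delta_t
strain_rate = 0.06 / 0.1999
strain_rate = 0.3002


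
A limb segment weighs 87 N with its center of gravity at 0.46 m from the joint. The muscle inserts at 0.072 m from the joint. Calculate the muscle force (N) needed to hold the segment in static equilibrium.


F_muscle = W * d_load / d_muscle
F_muscle = 87 * 0.46 / 0.072
Numerator = 40.0200
F_muscle = 555.8333


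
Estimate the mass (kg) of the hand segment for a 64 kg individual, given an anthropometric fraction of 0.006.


m_segment = body_mass * fraction
m_segment = 64 * 0.006
m_segment = 0.3840


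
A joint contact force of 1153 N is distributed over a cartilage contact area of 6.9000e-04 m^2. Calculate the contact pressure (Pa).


P = F / A
P = 1153 / 6.9000e-04
P = 1.6710e+06


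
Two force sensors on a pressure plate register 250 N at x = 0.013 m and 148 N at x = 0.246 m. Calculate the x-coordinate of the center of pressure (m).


COP_x = (F1*x1 + F2*x2) / (F1 + F2)
COP_x = (250*0.013 + 148*0.246) / (250 + 148)
Numerator = 39.6580
Denominator = 398
COP_x = 0.0996


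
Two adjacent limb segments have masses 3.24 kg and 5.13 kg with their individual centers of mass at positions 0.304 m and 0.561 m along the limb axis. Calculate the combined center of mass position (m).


COM = (m1*x1 + m2*x2) / (m1 + m2)
COM = (3.24*0.304 + 5.13*0.561) / (3.24 + 5.13)
Numerator = 3.8629
Denominator = 8.3700
COM = 0.4615


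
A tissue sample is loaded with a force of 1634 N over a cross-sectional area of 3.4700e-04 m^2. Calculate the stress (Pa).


stress = F / A
stress = 1634 / 3.4700e-04
stress = 4.7089e+06


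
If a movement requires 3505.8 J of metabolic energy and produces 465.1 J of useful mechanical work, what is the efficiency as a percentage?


eta = (W_mech / E_meta) * 100
eta = (465.1 / 3505.8) * 100
ratio = 0.1327
eta = 13.2666


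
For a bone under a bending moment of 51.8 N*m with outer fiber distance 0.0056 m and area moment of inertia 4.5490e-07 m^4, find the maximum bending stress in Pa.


sigma = M * c / I
sigma = 51.8 * 0.0056 / 4.5490e-07
M * c = 0.2901
sigma = 637678.6107


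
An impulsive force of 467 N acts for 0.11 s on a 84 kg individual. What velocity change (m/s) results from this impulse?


J = F * dt = 467 * 0.11 = 51.3700 N*s
delta_v = J / m
delta_v = 51.3700 / 84
delta_v = 0.6115


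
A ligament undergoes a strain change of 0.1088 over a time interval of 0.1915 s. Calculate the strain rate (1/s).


strain_rate = delta_strain / delta_t
strain_rate = 0.1088 / 0.1915
strain_rate = 0.5681


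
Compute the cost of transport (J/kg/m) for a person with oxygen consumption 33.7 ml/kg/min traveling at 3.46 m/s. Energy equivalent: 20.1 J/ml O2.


Power per kg = VO2 * 20.1 / 60
Power per kg = 33.7 * 20.1 / 60 = 11.2895 W/kg
Cost = power_per_kg / speed
Cost = 11.2895 / 3.46
Cost = 3.2629


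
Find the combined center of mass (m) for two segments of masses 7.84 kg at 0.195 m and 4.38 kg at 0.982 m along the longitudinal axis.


COM = (m1*x1 + m2*x2) / (m1 + m2)
COM = (7.84*0.195 + 4.38*0.982) / (7.84 + 4.38)
Numerator = 5.8300
Denominator = 12.2200
COM = 0.4771


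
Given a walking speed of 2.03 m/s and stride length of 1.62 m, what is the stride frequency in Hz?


f = v / stride_length
f = 2.03 / 1.62
f = 1.2531


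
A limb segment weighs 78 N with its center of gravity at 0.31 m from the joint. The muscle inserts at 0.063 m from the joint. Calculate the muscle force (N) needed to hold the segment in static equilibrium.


F_muscle = W * d_load / d_muscle
F_muscle = 78 * 0.31 / 0.063
Numerator = 24.1800
F_muscle = 383.8095


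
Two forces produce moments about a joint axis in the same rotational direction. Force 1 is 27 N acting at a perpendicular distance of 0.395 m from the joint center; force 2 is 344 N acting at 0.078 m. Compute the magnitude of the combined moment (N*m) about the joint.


M = F1 * d1 + F2 * d2
M = 27 * 0.395 + 344 * 0.078
M = 10.6650 + 26.8320
M = 37.4970


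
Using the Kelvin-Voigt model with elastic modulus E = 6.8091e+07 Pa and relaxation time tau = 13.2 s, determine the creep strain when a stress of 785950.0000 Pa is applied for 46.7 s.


epsilon(t) = (sigma/E) * (1 - exp(-t/tau))
sigma/E = 785950.0000 / 6.8091e+07 = 0.0115
exp(-t/tau) = exp(-46.7 / 13.2) = 0.0291
epsilon = 0.0115 * (1 - 0.0291)
epsilon = 0.0112
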